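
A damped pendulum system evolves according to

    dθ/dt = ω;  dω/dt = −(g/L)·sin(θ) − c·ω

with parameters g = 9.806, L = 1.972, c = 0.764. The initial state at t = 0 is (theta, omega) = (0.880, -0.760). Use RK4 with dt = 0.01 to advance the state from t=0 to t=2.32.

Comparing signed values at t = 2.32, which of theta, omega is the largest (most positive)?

t=0.000: state=(0.880, -0.760)
step 1 (dt=0.01): k1=(-0.760, -3.252), k2=(-0.776, -3.227), k3=(-0.776, -3.227), k4=(-0.792, -3.203); state += dt/6·(k1+2k2+2k3+k4)
t=0.010: state=(0.872, -0.792)
t=0.020: state=(0.864, -0.824)
t=0.030: state=(0.856, -0.855)
continuing one RK4 step at a time; state shown every 10 steps (Δt=0.1):
t=0.100: state=(0.789, -1.059)
t=0.200: state=(0.670, -1.301)
t=0.300: state=(0.531, -1.475)
t=0.400: state=(0.377, -1.577)
t=0.500: state=(0.218, -1.601)
t=0.600: state=(0.060, -1.548)
t=0.700: state=(-0.089, -1.426)
t=0.800: state=(-0.223, -1.246)
t=0.900: state=(-0.337, -1.021)
t=1.000: state=(-0.427, -0.766)
t=1.100: state=(-0.490, -0.497)
t=1.200: state=(-0.526, -0.226)
t=1.300: state=(-0.535, 0.033)
t=1.400: state=(-0.520, 0.273)
t=1.500: state=(-0.482, 0.483)
t=1.600: state=(-0.425, 0.658)
t=1.700: state=(-0.352, 0.791)
t=1.800: state=(-0.268, 0.879)
t=1.900: state=(-0.178, 0.920)
t=2.000: state=(-0.085, 0.914)
t=2.100: state=(0.004, 0.866)
t=2.200: state=(0.087, 0.780)
t=2.300: state=(0.159, 0.664)
t=2.320: state=(0.172, 0.637)
compare at T: theta=0.172, omega=0.637

largest component: omega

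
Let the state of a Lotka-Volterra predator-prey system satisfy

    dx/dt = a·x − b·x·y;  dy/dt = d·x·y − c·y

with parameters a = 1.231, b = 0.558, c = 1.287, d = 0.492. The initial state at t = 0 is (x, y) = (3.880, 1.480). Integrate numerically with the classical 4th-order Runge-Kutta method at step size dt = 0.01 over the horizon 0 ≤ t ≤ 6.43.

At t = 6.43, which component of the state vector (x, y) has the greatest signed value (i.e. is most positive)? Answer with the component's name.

t=0.000: state=(3.880, 1.480)
step 1 (dt=0.01): k1=(1.572, 0.921), k2=(1.565, 0.929), k3=(1.565, 0.929), k4=(1.558, 0.938); state += dt/6·(k1+2k2+2k3+k4)
t=0.010: state=(3.896, 1.489)
t=0.020: state=(3.911, 1.499)
t=0.030: state=(3.927, 1.508)
continuing one RK4 step at a time; state shown every 25 steps (Δt=0.25):
t=0.250: state=(4.214, 1.767)
t=0.500: state=(4.360, 2.176)
t=0.750: state=(4.230, 2.684)
t=1.000: state=(3.815, 3.198)
t=1.250: state=(3.227, 3.578)
t=1.500: state=(2.631, 3.717)
t=1.750: state=(2.142, 3.608)
t=2.000: state=(1.794, 3.327)
t=2.250: state=(1.573, 2.963)
t=2.500: state=(1.453, 2.585)
t=2.750: state=(1.413, 2.233)
t=3.000: state=(1.439, 1.928)
t=3.250: state=(1.524, 1.676)
t=3.500: state=(1.664, 1.477)
t=3.750: state=(1.863, 1.329)
t=4.000: state=(2.121, 1.230)
t=4.250: state=(2.440, 1.180)
t=4.500: state=(2.817, 1.181)
t=4.750: state=(3.239, 1.242)
t=5.000: state=(3.674, 1.378)
t=5.250: state=(4.063, 1.608)
t=5.500: state=(4.317, 1.956)
t=5.750: state=(4.333, 2.420)
t=6.000: state=(4.054, 2.948)
t=6.250: state=(3.533, 3.413)
t=6.430: state=(3.093, 3.631)
compare at T: x=3.093, y=3.631

largest component: y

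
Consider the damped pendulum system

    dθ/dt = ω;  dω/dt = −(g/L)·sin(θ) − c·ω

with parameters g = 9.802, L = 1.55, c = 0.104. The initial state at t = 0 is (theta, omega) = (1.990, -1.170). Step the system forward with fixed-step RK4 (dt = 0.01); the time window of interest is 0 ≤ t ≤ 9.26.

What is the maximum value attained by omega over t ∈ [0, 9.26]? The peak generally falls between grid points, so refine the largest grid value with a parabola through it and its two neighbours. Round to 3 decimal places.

max omega = 3.927

t=0.000: state=(1.990, -1.170)
step 1 (dt=0.01): k1=(-1.170, -5.655), k2=(-1.198, -5.667), k3=(-1.198, -5.667), k4=(-1.227, -5.679); state += dt/6·(k1+2k2+2k3+k4)
t=0.010: state=(1.978, -1.227)
t=0.020: state=(1.965, -1.284)
t=0.030: state=(1.952, -1.341)
continuing one RK4 step at a time; state shown every 50 steps (Δt=0.5):
t=0.500: state=(0.677, -3.948)
t=1.000: state=(-1.247, -2.862)
t=1.500: state=(-1.879, 0.284)
t=2.000: state=(-0.984, 3.243)
t=2.500: state=(0.859, 3.218)
t=3.000: state=(1.705, 0.104)
t=3.500: state=(0.987, -2.896)
t=4.000: state=(-0.726, -3.105)
t=4.500: state=(-1.556, -0.090)
t=5.000: state=(-0.837, 2.828)
t=5.500: state=(0.762, 2.759)
t=6.000: state=(1.424, -0.220)
t=6.500: state=(0.588, -2.892)
t=7.000: state=(-0.878, -2.239)
t=7.500: state=(-1.272, 0.725)
t=8.000: state=(-0.266, 2.921)
t=8.500: state=(1.003, 1.563)
t=9.000: state=(1.059, -1.328)
t=9.260: state=(0.551, -2.475)
largest grid value and its neighbours: omega(2.240)=3.92595, omega(2.250)=3.92698, omega(2.260)=3.92553
parabola through these three points peaks at t≈2.249 with omega≈3.92699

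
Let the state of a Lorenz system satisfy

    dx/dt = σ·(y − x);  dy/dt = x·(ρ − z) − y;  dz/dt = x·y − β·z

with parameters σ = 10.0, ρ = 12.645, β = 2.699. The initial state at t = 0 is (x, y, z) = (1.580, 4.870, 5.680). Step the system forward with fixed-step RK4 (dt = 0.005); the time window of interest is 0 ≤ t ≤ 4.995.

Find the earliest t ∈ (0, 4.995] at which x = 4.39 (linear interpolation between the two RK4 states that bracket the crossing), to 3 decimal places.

t = 0.111

t=0.000: state=(1.580, 4.870, 5.680)
step 1 (dt=0.005): k1=(32.900, 6.135, -7.636), k2=(32.231, 6.724, -7.158), k3=(32.262, 6.709, -7.167), k4=(31.622, 7.287, -6.695); state += dt/6·(k1+2k2+2k3+k4)
t=0.005: state=(1.741, 4.904, 5.644)
t=0.010: state=(1.896, 4.943, 5.613)
t=0.015: state=(2.046, 4.987, 5.586)
t=0.110: state=(4.364, 6.612, 5.936)
next step: t=0.115: state=(4.476, 6.727, 6.003) — x has crossed 4.39
linear interpolation between t=0.110 (4.36372) and t=0.115 (4.47619) → t≈0.111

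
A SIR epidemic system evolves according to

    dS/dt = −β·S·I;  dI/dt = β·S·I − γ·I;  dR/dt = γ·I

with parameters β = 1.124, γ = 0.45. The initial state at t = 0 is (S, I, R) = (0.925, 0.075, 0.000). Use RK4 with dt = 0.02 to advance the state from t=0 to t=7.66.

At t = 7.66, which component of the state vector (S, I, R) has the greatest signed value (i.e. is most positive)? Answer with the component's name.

t=0.000: state=(0.925, 0.075, 0.000)
step 1 (dt=0.02): k1=(-0.078, 0.044, 0.034), k2=(-0.078, 0.044, 0.034), k3=(-0.078, 0.044, 0.034), k4=(-0.079, 0.045, 0.034); state += dt/6·(k1+2k2+2k3+k4)
t=0.020: state=(0.923, 0.076, 0.001)
t=0.040: state=(0.922, 0.077, 0.001)
t=0.060: state=(0.920, 0.078, 0.002)
continuing one RK4 step at a time; state shown every 25 steps (Δt=0.5):
t=0.500: state=(0.881, 0.100, 0.020)
t=1.000: state=(0.826, 0.128, 0.045)
t=1.500: state=(0.762, 0.160, 0.078)
t=2.000: state=(0.690, 0.193, 0.117)
t=2.500: state=(0.614, 0.222, 0.164)
t=3.000: state=(0.538, 0.245, 0.217)
t=3.500: state=(0.467, 0.259, 0.274)
t=4.000: state=(0.403, 0.264, 0.333)
t=4.500: state=(0.348, 0.261, 0.392)
t=5.000: state=(0.301, 0.250, 0.449)
t=5.500: state=(0.263, 0.233, 0.504)
t=6.000: state=(0.232, 0.214, 0.554)
t=6.500: state=(0.207, 0.193, 0.600)
t=7.000: state=(0.186, 0.172, 0.641)
t=7.500: state=(0.170, 0.152, 0.678)
t=7.660: state=(0.166, 0.146, 0.688)
compare at T: S=0.166, I=0.146, R=0.688

largest component: R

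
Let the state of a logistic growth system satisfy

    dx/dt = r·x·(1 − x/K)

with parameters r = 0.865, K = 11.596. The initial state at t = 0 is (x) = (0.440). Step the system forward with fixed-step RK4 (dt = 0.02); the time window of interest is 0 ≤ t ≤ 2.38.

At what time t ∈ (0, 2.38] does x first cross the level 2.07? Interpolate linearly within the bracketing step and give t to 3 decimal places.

t=0.000: state=(0.440)
step 1 (dt=0.02): k1=(0.366), k2=(0.369), k3=(0.369), k4=(0.372); state += dt/6·(k1+2k2+2k3+k4)
t=0.020: state=(0.447)
t=0.040: state=(0.455)
t=0.060: state=(0.463)
continuing one RK4 step at a time; state shown every 5 steps (Δt=0.1):
t=0.100: state=(0.478)
t=0.200: state=(0.519)
t=0.300: state=(0.564)
t=0.400: state=(0.612)
t=0.500: state=(0.664)
t=0.600: state=(0.721)
t=0.700: state=(0.781)
t=0.800: state=(0.847)
t=0.900: state=(0.917)
t=1.000: state=(0.993)
t=1.100: state=(1.075)
t=1.200: state=(1.162)
t=1.300: state=(1.256)
t=1.400: state=(1.356)
t=1.500: state=(1.463)
t=1.600: state=(1.577)
t=1.700: state=(1.699)
t=1.800: state=(1.828)
t=1.900: state=(1.965)
t=1.960: state=(2.051)
next step: t=1.980: state=(2.081) — x has crossed 2.07
linear interpolation between t=1.960 (2.05122) and t=1.980 (2.08060) → t≈1.973

t = 1.973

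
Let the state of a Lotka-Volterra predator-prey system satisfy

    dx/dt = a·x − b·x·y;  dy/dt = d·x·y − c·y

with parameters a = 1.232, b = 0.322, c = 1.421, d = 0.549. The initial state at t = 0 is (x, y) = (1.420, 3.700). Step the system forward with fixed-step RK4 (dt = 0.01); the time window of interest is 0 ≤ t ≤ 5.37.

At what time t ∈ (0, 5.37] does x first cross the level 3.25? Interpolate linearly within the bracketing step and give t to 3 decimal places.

t = 1.868

t=0.000: state=(1.420, 3.700)
step 1 (dt=0.01): k1=(0.058, -2.373), k2=(0.063, -2.365), k3=(0.063, -2.365), k4=(0.068, -2.357); state += dt/6·(k1+2k2+2k3+k4)
t=0.010: state=(1.421, 3.676)
t=0.020: state=(1.421, 3.653)
t=0.030: state=(1.422, 3.630)
continuing one RK4 step at a time; state shown every 20 steps (Δt=0.2):
t=0.200: state=(1.453, 3.259)
t=0.400: state=(1.525, 2.887)
t=0.600: state=(1.637, 2.584)
t=0.800: state=(1.787, 2.346)
t=1.000: state=(1.978, 2.171)
t=1.200: state=(2.209, 2.055)
t=1.400: state=(2.481, 2.000)
t=1.600: state=(2.791, 2.010)
t=1.800: state=(3.130, 2.094)
t=1.860: state=(3.236, 2.135)
next step: t=1.870: state=(3.253, 2.143) — x has crossed 3.25
linear interpolation between t=1.860 (3.23566) and t=1.870 (3.25329) → t≈1.868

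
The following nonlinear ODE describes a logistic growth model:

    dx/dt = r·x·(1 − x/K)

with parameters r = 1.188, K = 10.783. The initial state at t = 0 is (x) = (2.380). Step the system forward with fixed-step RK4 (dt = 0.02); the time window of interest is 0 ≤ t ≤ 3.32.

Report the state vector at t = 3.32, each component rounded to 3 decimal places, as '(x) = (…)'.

(x) = (10.093)

t=0.000: state=(2.380)
step 1 (dt=0.02): k1=(2.203), k2=(2.218), k3=(2.218), k4=(2.233); state += dt/6·(k1+2k2+2k3+k4)
t=0.020: state=(2.424)
t=0.040: state=(2.469)
t=0.060: state=(2.515)
continuing one RK4 step at a time; state shown every 10 steps (Δt=0.2):
t=0.200: state=(2.850)
t=0.400: state=(3.375)
t=0.600: state=(3.948)
t=0.800: state=(4.560)
t=1.000: state=(5.193)
t=1.200: state=(5.833)
t=1.400: state=(6.460)
t=1.600: state=(7.059)
t=1.800: state=(7.615)
t=2.000: state=(8.119)
t=2.200: state=(8.567)
t=2.400: state=(8.956)
t=2.600: state=(9.289)
t=2.800: state=(9.569)
t=3.000: state=(9.803)
t=3.200: state=(9.995)
t=3.320: state=(10.093)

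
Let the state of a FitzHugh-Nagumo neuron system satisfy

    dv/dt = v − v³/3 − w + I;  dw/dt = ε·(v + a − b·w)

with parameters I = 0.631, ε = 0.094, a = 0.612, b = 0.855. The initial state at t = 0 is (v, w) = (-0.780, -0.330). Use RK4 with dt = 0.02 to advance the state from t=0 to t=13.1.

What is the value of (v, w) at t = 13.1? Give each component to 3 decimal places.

t=0.000: state=(-0.780, -0.330)
step 1 (dt=0.02): k1=(0.339, 0.011), k2=(0.340, 0.011), k3=(0.340, 0.011), k4=(0.342, 0.011); state += dt/6·(k1+2k2+2k3+k4)
t=0.020: state=(-0.773, -0.330)
t=0.040: state=(-0.766, -0.330)
t=0.060: state=(-0.759, -0.329)
continuing one RK4 step at a time; state shown every 25 steps (Δt=0.5):
t=0.500: state=(-0.590, -0.321)
t=1.000: state=(-0.336, -0.301)
t=1.500: state=(0.045, -0.269)
t=2.000: state=(0.632, -0.215)
t=2.500: state=(1.347, -0.132)
t=3.000: state=(1.800, -0.025)
t=3.500: state=(1.928, 0.091)
t=4.000: state=(1.931, 0.205)
t=4.500: state=(1.901, 0.313)
t=5.000: state=(1.863, 0.416)
t=5.500: state=(1.824, 0.512)
t=6.000: state=(1.784, 0.604)
t=6.500: state=(1.743, 0.689)
t=7.000: state=(1.703, 0.770)
t=7.500: state=(1.662, 0.845)
t=8.000: state=(1.621, 0.916)
t=8.500: state=(1.579, 0.981)
t=9.000: state=(1.537, 1.043)
t=9.500: state=(1.494, 1.100)
t=10.000: state=(1.451, 1.152)
t=10.500: state=(1.406, 1.201)
t=11.000: state=(1.360, 1.246)
t=11.500: state=(1.313, 1.286)
t=12.000: state=(1.263, 1.323)
t=12.500: state=(1.212, 1.356)
t=13.000: state=(1.157, 1.386)
t=13.100: state=(1.145, 1.391)

(v, w) = (1.145, 1.391)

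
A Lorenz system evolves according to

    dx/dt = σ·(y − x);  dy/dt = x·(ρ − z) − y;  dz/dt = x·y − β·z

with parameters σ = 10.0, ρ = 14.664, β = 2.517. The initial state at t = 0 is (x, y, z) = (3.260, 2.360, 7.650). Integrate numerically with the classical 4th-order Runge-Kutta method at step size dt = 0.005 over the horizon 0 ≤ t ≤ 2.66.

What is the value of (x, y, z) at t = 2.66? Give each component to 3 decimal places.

(x, y, z) = (3.998, 3.865, 12.320)

t=0.000: state=(3.260, 2.360, 7.650)
step 1 (dt=0.005): k1=(-9.000, 20.506, -11.561), k2=(-8.262, 20.390, -11.376), k3=(-8.284, 20.402, -11.373), k4=(-7.566, 20.296, -11.188); state += dt/6·(k1+2k2+2k3+k4)
t=0.005: state=(3.219, 2.462, 7.593)
t=0.010: state=(3.184, 2.563, 7.538)
t=0.015: state=(3.156, 2.663, 7.485)
continuing one RK4 step at a time; state shown every 20 steps (Δt=0.1):
t=0.100: state=(3.433, 4.406, 6.915)
t=0.200: state=(4.955, 6.963, 7.485)
t=0.300: state=(7.262, 9.678, 10.432)
t=0.400: state=(9.119, 9.991, 15.641)
t=0.500: state=(8.496, 6.475, 18.859)
t=0.600: state=(5.889, 3.185, 17.634)
t=0.700: state=(3.706, 2.149, 14.752)
t=0.800: state=(2.747, 2.317, 12.068)
t=0.900: state=(2.715, 3.036, 10.008)
t=1.000: state=(3.345, 4.280, 8.748)
t=1.100: state=(4.592, 6.150, 8.632)
t=1.200: state=(6.390, 8.335, 10.289)
t=1.300: state=(8.113, 9.346, 13.893)
t=1.400: state=(8.374, 7.563, 17.232)
t=1.500: state=(6.766, 4.675, 17.494)
t=1.600: state=(4.798, 3.155, 15.509)
t=1.700: state=(3.645, 2.979, 13.145)
t=1.800: state=(3.399, 3.533, 11.202)
t=1.900: state=(3.854, 4.613, 9.997)
t=2.000: state=(4.887, 6.174, 9.857)
t=2.100: state=(6.331, 7.843, 11.194)
t=2.200: state=(7.625, 8.517, 13.911)
t=2.300: state=(7.812, 7.240, 16.366)
t=2.400: state=(6.657, 5.120, 16.685)
t=2.500: state=(5.155, 3.847, 15.241)
t=2.600: state=(4.206, 3.638, 13.341)
t=2.660: state=(3.998, 3.865, 12.320)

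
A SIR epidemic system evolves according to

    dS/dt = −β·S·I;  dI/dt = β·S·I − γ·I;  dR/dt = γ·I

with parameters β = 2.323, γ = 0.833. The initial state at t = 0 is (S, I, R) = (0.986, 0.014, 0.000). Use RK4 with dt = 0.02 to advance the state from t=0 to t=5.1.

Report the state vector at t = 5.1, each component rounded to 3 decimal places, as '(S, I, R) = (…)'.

t=0.000: state=(0.986, 0.014, 0.000)
step 1 (dt=0.02): k1=(-0.032, 0.020, 0.012), k2=(-0.033, 0.021, 0.012), k3=(-0.033, 0.021, 0.012), k4=(-0.033, 0.021, 0.012); state += dt/6·(k1+2k2+2k3+k4)
t=0.020: state=(0.985, 0.014, 0.000)
t=0.040: state=(0.985, 0.015, 0.000)
t=0.060: state=(0.984, 0.015, 0.001)
continuing one RK4 step at a time; state shown every 10 steps (Δt=0.2):
t=0.200: state=(0.979, 0.019, 0.003)
t=0.400: state=(0.969, 0.025, 0.006)
t=0.600: state=(0.956, 0.033, 0.011)
t=0.800: state=(0.939, 0.043, 0.017)
t=1.000: state=(0.918, 0.056, 0.026)
t=1.200: state=(0.891, 0.073, 0.036)
t=1.400: state=(0.857, 0.093, 0.050)
t=1.600: state=(0.817, 0.116, 0.067)
t=1.800: state=(0.770, 0.142, 0.089)
t=2.000: state=(0.716, 0.169, 0.115)
t=2.200: state=(0.658, 0.197, 0.145)
t=2.400: state=(0.596, 0.223, 0.180)
t=2.600: state=(0.535, 0.246, 0.219)
t=2.800: state=(0.475, 0.263, 0.262)
t=3.000: state=(0.419, 0.274, 0.307)
t=3.200: state=(0.369, 0.279, 0.353)
t=3.400: state=(0.324, 0.277, 0.399)
t=3.600: state=(0.285, 0.270, 0.445)
t=3.800: state=(0.252, 0.259, 0.489)
t=4.000: state=(0.224, 0.245, 0.531)
t=4.200: state=(0.201, 0.229, 0.570)
t=4.400: state=(0.181, 0.212, 0.607)
t=4.600: state=(0.165, 0.194, 0.641)
t=4.800: state=(0.151, 0.177, 0.672)
t=5.000: state=(0.140, 0.160, 0.700)
t=5.100: state=(0.135, 0.152, 0.713)

(S, I, R) = (0.135, 0.152, 0.713)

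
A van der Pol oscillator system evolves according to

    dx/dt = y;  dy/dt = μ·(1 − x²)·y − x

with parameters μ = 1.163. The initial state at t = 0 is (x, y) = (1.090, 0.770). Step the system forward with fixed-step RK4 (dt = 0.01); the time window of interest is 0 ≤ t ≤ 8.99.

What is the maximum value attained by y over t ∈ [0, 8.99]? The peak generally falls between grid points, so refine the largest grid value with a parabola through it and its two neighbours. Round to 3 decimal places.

max y = 2.844

t=0.000: state=(1.090, 0.770)
step 1 (dt=0.01): k1=(0.770, -1.258), k2=(0.764, -1.268), k3=(0.764, -1.268), k4=(0.757, -1.278); state += dt/6·(k1+2k2+2k3+k4)
t=0.010: state=(1.098, 0.757)
t=0.020: state=(1.105, 0.744)
t=0.030: state=(1.113, 0.731)
continuing one RK4 step at a time; state shown every 50 steps (Δt=0.5):
t=0.500: state=(1.297, 0.055)
t=1.000: state=(1.177, -0.501)
t=1.500: state=(0.805, -1.010)
t=2.000: state=(0.109, -1.863)
t=2.500: state=(-1.065, -2.537)
t=3.000: state=(-1.886, -0.577)
t=3.500: state=(-1.881, 0.366)
t=4.000: state=(-1.624, 0.629)
t=4.500: state=(-1.251, 0.885)
t=5.000: state=(-0.698, 1.399)
t=5.500: state=(0.253, 2.501)
t=6.000: state=(1.574, 2.067)
t=6.500: state=(2.010, -0.001)
t=7.000: state=(1.857, -0.490)
t=7.500: state=(1.562, -0.687)
t=8.000: state=(1.156, -0.966)
t=8.500: state=(0.541, -1.581)
t=8.990: state=(-0.505, -2.719)
largest grid value and its neighbours: y(5.710)=2.84230, y(5.720)=2.84384, y(5.730)=2.84350
parabola through these three points peaks at t≈5.723 with y≈2.84393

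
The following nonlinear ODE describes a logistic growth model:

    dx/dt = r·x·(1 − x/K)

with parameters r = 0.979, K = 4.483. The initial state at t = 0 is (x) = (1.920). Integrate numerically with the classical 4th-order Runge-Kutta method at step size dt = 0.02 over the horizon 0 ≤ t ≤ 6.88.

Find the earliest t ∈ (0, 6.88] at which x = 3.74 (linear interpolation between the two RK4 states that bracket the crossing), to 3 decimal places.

t = 1.946

t=0.000: state=(1.920)
step 1 (dt=0.02): k1=(1.075), k2=(1.076), k3=(1.076), k4=(1.078); state += dt/6·(k1+2k2+2k3+k4)
t=0.020: state=(1.942)
t=0.040: state=(1.963)
t=0.060: state=(1.985)
continuing one RK4 step at a time; state shown every 25 steps (Δt=0.5):
t=0.500: state=(2.466)
t=1.000: state=(2.986)
t=1.500: state=(3.429)
t=1.940: state=(3.736)
next step: t=1.960: state=(3.749) — x has crossed 3.74
linear interpolation between t=1.940 (3.73644) and t=1.960 (3.74854) → t≈1.946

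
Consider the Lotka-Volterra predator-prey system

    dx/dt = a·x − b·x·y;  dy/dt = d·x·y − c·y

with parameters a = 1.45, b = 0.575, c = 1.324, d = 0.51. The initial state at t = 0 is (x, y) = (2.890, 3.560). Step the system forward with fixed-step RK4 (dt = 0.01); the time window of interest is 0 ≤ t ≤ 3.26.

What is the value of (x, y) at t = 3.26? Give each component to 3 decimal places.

(x, y) = (3.383, 1.894)

t=0.000: state=(2.890, 3.560)
step 1 (dt=0.01): k1=(-1.725, 0.534), k2=(-1.725, 0.518), k3=(-1.724, 0.518), k4=(-1.724, 0.503); state += dt/6·(k1+2k2+2k3+k4)
t=0.010: state=(2.873, 3.565)
t=0.020: state=(2.856, 3.570)
t=0.030: state=(2.838, 3.575)
continuing one RK4 step at a time; state shown every 20 steps (Δt=0.2):
t=0.200: state=(2.555, 3.605)
t=0.400: state=(2.262, 3.536)
t=0.600: state=(2.031, 3.375)
t=0.800: state=(1.863, 3.157)
t=1.000: state=(1.756, 2.913)
t=1.200: state=(1.703, 2.665)
t=1.400: state=(1.698, 2.432)
t=1.600: state=(1.737, 2.222)
t=1.800: state=(1.817, 2.044)
t=2.000: state=(1.937, 1.899)
t=2.200: state=(2.095, 1.789)
t=2.400: state=(2.289, 1.716)
t=2.600: state=(2.517, 1.682)
t=2.800: state=(2.772, 1.690)
t=3.000: state=(3.042, 1.745)
t=3.200: state=(3.308, 1.851)
t=3.260: state=(3.383, 1.894)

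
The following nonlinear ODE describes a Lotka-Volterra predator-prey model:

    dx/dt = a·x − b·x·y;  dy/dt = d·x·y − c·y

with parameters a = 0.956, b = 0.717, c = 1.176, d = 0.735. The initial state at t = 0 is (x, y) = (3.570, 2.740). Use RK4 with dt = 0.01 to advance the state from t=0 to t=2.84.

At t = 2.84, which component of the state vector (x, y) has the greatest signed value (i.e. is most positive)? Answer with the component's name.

t=0.000: state=(3.570, 2.740)
step 1 (dt=0.01): k1=(-3.601, 3.967), k2=(-3.633, 3.960), k3=(-3.633, 3.959), k4=(-3.664, 3.950); state += dt/6·(k1+2k2+2k3+k4)
t=0.010: state=(3.534, 2.780)
t=0.020: state=(3.497, 2.819)
t=0.030: state=(3.459, 2.858)
continuing one RK4 step at a time; state shown every 10 steps (Δt=0.1):
t=0.100: state=(3.183, 3.123)
t=0.200: state=(2.765, 3.455)
t=0.300: state=(2.352, 3.707)
t=0.400: state=(1.972, 3.862)
t=0.500: state=(1.641, 3.920)
t=0.600: state=(1.364, 3.891)
t=0.700: state=(1.139, 3.791)
t=0.800: state=(0.960, 3.640)
t=0.900: state=(0.819, 3.454)
t=1.000: state=(0.708, 3.247)
t=1.100: state=(0.622, 3.031)
t=1.200: state=(0.555, 2.814)
t=1.300: state=(0.503, 2.601)
t=1.400: state=(0.463, 2.396)
t=1.500: state=(0.432, 2.201)
t=1.600: state=(0.409, 2.018)
t=1.700: state=(0.392, 1.848)
t=1.800: state=(0.380, 1.690)
t=1.900: state=(0.372, 1.544)
t=2.000: state=(0.368, 1.411)
t=2.100: state=(0.368, 1.289)
t=2.200: state=(0.370, 1.177)
t=2.300: state=(0.376, 1.076)
t=2.400: state=(0.384, 0.983)
t=2.500: state=(0.395, 0.900)
t=2.600: state=(0.409, 0.824)
t=2.700: state=(0.425, 0.755)
t=2.800: state=(0.444, 0.693)
t=2.840: state=(0.452, 0.670)
compare at T: x=0.452, y=0.670

largest component: y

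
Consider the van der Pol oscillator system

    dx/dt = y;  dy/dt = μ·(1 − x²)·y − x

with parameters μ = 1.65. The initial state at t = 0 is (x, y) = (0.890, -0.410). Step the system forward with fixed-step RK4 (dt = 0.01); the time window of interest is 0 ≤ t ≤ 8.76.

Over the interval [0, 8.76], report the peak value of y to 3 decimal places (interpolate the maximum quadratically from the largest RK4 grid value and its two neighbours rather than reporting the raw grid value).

t=0.000: state=(0.890, -0.410)
step 1 (dt=0.01): k1=(-0.410, -1.031), k2=(-0.415, -1.033), k3=(-0.415, -1.033), k4=(-0.420, -1.035); state += dt/6·(k1+2k2+2k3+k4)
t=0.010: state=(0.886, -0.420)
t=0.020: state=(0.882, -0.431)
t=0.030: state=(0.877, -0.441)
continuing one RK4 step at a time; state shown every 50 steps (Δt=0.5):
t=0.500: state=(0.538, -1.059)
t=1.000: state=(-0.293, -2.421)
t=1.500: state=(-1.602, -1.848)
t=2.000: state=(-1.909, 0.129)
t=2.500: state=(-1.749, 0.430)
t=3.000: state=(-1.500, 0.570)
t=3.500: state=(-1.164, 0.806)
t=4.000: state=(-0.636, 1.413)
t=4.500: state=(0.441, 3.086)
t=5.000: state=(1.848, 1.371)
t=5.500: state=(1.990, -0.246)
t=6.000: state=(1.810, -0.427)
t=6.500: state=(1.571, -0.538)
t=7.000: state=(1.259, -0.730)
t=7.500: state=(0.797, -1.197)
t=8.000: state=(-0.090, -2.587)
t=8.500: state=(-1.620, -2.346)
t=8.760: state=(-1.975, -0.552)
largest grid value and its neighbours: y(4.630)=3.39313, y(4.640)=3.39656, y(4.650)=3.39624
parabola through these three points peaks at t≈4.644 with y≈3.39689

max y = 3.397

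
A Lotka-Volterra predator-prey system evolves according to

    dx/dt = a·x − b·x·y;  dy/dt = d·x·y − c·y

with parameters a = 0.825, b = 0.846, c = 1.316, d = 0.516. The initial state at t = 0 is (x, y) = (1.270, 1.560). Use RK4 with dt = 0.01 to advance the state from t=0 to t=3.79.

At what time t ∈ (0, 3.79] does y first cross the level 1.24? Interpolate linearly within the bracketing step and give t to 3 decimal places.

t=0.000: state=(1.270, 1.560)
step 1 (dt=0.01): k1=(-0.628, -1.031), k2=(-0.621, -1.030), k3=(-0.621, -1.030), k4=(-0.614, -1.029); state += dt/6·(k1+2k2+2k3+k4)
t=0.010: state=(1.264, 1.550)
t=0.020: state=(1.258, 1.539)
t=0.030: state=(1.252, 1.529)
continuing one RK4 step at a time; state shown every 20 steps (Δt=0.2):
t=0.200: state=(1.170, 1.359)
t=0.320: state=(1.132, 1.246)
next step: t=0.330: state=(1.129, 1.237) — y has crossed 1.24
linear interpolation between t=0.320 (1.24640) and t=0.330 (1.23731) → t≈0.327

t = 0.327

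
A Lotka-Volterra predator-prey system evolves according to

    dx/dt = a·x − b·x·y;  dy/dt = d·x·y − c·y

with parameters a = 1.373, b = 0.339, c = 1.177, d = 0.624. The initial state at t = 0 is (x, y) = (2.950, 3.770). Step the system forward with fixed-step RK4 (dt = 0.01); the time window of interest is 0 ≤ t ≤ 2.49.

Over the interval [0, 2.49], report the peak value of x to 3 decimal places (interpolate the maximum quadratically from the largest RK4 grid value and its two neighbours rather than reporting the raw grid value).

t=0.000: state=(2.950, 3.770)
step 1 (dt=0.01): k1=(0.280, 2.503), k2=(0.268, 2.514), k3=(0.268, 2.514), k4=(0.255, 2.526); state += dt/6·(k1+2k2+2k3+k4)
t=0.010: state=(2.953, 3.795)
t=0.020: state=(2.955, 3.821)
t=0.030: state=(2.957, 3.846)
continuing one RK4 step at a time; state shown every 10 steps (Δt=0.1):
t=0.100: state=(2.965, 4.031)
t=0.200: state=(2.953, 4.311)
t=0.300: state=(2.913, 4.603)
t=0.400: state=(2.844, 4.897)
t=0.500: state=(2.750, 5.185)
t=0.600: state=(2.634, 5.453)
t=0.700: state=(2.502, 5.690)
t=0.800: state=(2.358, 5.887)
t=0.900: state=(2.210, 6.035)
t=1.000: state=(2.063, 6.130)
t=1.100: state=(1.921, 6.170)
t=1.200: state=(1.788, 6.157)
t=1.300: state=(1.666, 6.096)
t=1.400: state=(1.557, 5.992)
t=1.500: state=(1.461, 5.852)
t=1.600: state=(1.378, 5.684)
t=1.700: state=(1.308, 5.494)
t=1.800: state=(1.250, 5.289)
t=1.900: state=(1.203, 5.076)
t=2.000: state=(1.166, 4.858)
t=2.100: state=(1.139, 4.640)
t=2.200: state=(1.120, 4.426)
t=2.300: state=(1.110, 4.218)
t=2.400: state=(1.107, 4.018)
t=2.490: state=(1.111, 3.847)
largest grid value and its neighbours: x(0.100)=2.96517, x(0.110)=2.96522, x(0.120)=2.96500
parabola through these three points peaks at t≈0.107 with x≈2.96524

max x = 2.965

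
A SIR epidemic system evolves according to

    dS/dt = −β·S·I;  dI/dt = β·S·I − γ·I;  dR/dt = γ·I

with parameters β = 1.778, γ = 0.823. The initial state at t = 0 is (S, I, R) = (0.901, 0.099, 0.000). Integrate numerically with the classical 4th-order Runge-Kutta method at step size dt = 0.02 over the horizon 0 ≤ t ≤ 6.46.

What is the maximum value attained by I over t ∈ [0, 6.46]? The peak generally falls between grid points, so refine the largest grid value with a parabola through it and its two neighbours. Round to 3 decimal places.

max I = 0.229

t=0.000: state=(0.901, 0.099, 0.000)
step 1 (dt=0.02): k1=(-0.159, 0.077, 0.081), k2=(-0.160, 0.077, 0.082), k3=(-0.160, 0.077, 0.082), k4=(-0.161, 0.078, 0.083); state += dt/6·(k1+2k2+2k3+k4)
t=0.020: state=(0.898, 0.101, 0.002)
t=0.040: state=(0.895, 0.102, 0.003)
t=0.060: state=(0.891, 0.104, 0.005)
continuing one RK4 step at a time; state shown every 25 steps (Δt=0.5):
t=0.500: state=(0.810, 0.141, 0.049)
t=1.000: state=(0.702, 0.183, 0.116)
t=1.500: state=(0.587, 0.215, 0.198)
t=2.000: state=(0.482, 0.228, 0.290)
t=2.500: state=(0.394, 0.223, 0.383)
t=3.000: state=(0.325, 0.203, 0.471)
t=3.500: state=(0.275, 0.176, 0.550)
t=4.000: state=(0.238, 0.146, 0.616)
t=4.500: state=(0.212, 0.118, 0.670)
t=5.000: state=(0.193, 0.094, 0.713)
t=5.500: state=(0.179, 0.073, 0.748)
t=6.000: state=(0.169, 0.057, 0.774)
t=6.460: state=(0.162, 0.044, 0.793)
largest grid value and its neighbours: I(2.080)=0.22881, I(2.100)=0.22882, I(2.120)=0.22881
parabola through these three points peaks at t≈2.098 with I≈0.22882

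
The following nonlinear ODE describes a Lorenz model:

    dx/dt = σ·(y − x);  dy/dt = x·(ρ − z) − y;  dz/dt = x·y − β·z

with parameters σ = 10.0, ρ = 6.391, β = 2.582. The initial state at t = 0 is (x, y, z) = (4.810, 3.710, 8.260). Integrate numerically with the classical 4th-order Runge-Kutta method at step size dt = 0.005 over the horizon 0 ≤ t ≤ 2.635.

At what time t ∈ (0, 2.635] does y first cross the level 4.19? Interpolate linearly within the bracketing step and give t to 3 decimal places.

t = 0.903

t=0.000: state=(4.810, 3.710, 8.260)
step 1 (dt=0.005): k1=(-11.000, -12.700, -3.482), k2=(-11.042, -12.575, -3.714), k3=(-11.038, -12.572, -3.711), k4=(-11.077, -12.446, -3.938); state += dt/6·(k1+2k2+2k3+k4)
t=0.005: state=(4.755, 3.647, 8.241)
t=0.010: state=(4.699, 3.586, 8.221)
t=0.015: state=(4.643, 3.525, 8.198)
continuing one RK4 step at a time; state shown every 20 steps (Δt=0.1):
t=0.100: state=(3.720, 2.719, 7.562)
t=0.200: state=(2.892, 2.248, 6.544)
t=0.300: state=(2.425, 2.121, 5.554)
t=0.400: state=(2.253, 2.198, 4.728)
t=0.500: state=(2.293, 2.418, 4.110)
t=0.600: state=(2.490, 2.755, 3.719)
t=0.700: state=(2.813, 3.190, 3.568)
t=0.800: state=(3.233, 3.688, 3.677)
t=0.900: state=(3.704, 4.176, 4.052)
next step: t=0.905: state=(3.727, 4.199, 4.077) — y has crossed 4.19
linear interpolation between t=0.900 (4.17648) and t=0.905 (4.19877) → t≈0.903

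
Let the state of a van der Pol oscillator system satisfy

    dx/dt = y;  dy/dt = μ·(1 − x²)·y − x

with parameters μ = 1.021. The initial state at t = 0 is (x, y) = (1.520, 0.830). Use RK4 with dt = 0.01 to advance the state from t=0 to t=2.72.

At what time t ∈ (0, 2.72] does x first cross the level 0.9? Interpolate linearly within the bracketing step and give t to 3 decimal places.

t = 1.596

t=0.000: state=(1.520, 0.830)
step 1 (dt=0.01): k1=(0.830, -2.630), k2=(0.817, -2.628), k3=(0.817, -2.627), k4=(0.804, -2.624); state += dt/6·(k1+2k2+2k3+k4)
t=0.010: state=(1.528, 0.804)
t=0.020: state=(1.536, 0.778)
t=0.030: state=(1.544, 0.751)
continuing one RK4 step at a time; state shown every 10 steps (Δt=0.1):
t=0.100: state=(1.590, 0.573)
t=0.200: state=(1.635, 0.337)
t=0.300: state=(1.659, 0.132)
t=0.400: state=(1.663, -0.042)
t=0.500: state=(1.651, -0.187)
t=0.600: state=(1.626, -0.308)
t=0.700: state=(1.590, -0.410)
t=0.800: state=(1.545, -0.499)
t=0.900: state=(1.491, -0.579)
t=1.000: state=(1.429, -0.654)
t=1.100: state=(1.360, -0.727)
t=1.200: state=(1.283, -0.801)
t=1.300: state=(1.199, -0.879)
t=1.400: state=(1.107, -0.963)
t=1.500: state=(1.006, -1.057)
t=1.590: state=(0.907, -1.151)
next step: t=1.600: state=(0.896, -1.163) — x has crossed 0.9
linear interpolation between t=1.590 (0.90717) and t=1.600 (0.89560) → t≈1.596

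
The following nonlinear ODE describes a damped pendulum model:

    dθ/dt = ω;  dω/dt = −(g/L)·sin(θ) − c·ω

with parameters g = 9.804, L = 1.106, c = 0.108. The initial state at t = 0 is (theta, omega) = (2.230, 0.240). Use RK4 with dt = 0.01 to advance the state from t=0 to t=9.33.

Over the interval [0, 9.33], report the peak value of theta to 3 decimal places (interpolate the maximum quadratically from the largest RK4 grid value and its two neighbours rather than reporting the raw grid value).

max theta = 2.234

t=0.000: state=(2.230, 0.240)
step 1 (dt=0.01): k1=(0.240, -7.033), k2=(0.205, -7.023), k3=(0.205, -7.024), k4=(0.170, -7.014); state += dt/6·(k1+2k2+2k3+k4)
t=0.010: state=(2.232, 0.170)
t=0.020: state=(2.233, 0.100)
t=0.030: state=(2.234, 0.030)
continuing one RK4 step at a time; state shown every 50 steps (Δt=0.5):
t=0.500: state=(1.430, -3.605)
t=1.000: state=(-0.928, -4.325)
t=1.500: state=(-2.002, -0.013)
t=2.000: state=(-0.979, 4.086)
t=2.500: state=(1.225, 3.272)
t=3.000: state=(1.747, -1.131)
t=3.500: state=(0.186, -4.544)
t=4.000: state=(-1.543, -1.525)
t=4.500: state=(-1.200, 2.833)
t=5.000: state=(0.739, 3.615)
t=5.500: state=(1.522, -0.631)
t=6.000: state=(0.223, -3.997)
t=6.500: state=(-1.330, -1.342)
t=7.000: state=(-0.920, 2.842)
t=7.500: state=(0.813, 2.865)
t=8.000: state=(1.237, -1.268)
t=8.500: state=(-0.176, -3.512)
t=9.000: state=(-1.239, -0.227)
t=9.330: state=(-0.871, 2.359)
largest grid value and its neighbours: theta(0.020)=2.23340, theta(0.030)=2.23404, theta(0.040)=2.23399
parabola through these three points peaks at t≈0.034 with theta≈2.23411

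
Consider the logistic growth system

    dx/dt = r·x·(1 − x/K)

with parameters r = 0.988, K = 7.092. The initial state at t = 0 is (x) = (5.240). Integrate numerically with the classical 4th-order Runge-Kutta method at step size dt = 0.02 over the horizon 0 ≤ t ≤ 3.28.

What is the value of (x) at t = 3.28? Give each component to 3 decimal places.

t=0.000: state=(5.240)
step 1 (dt=0.02): k1=(1.352), k2=(1.346), k3=(1.346), k4=(1.339); state += dt/6·(k1+2k2+2k3+k4)
t=0.020: state=(5.267)
t=0.040: state=(5.294)
t=0.060: state=(5.320)
continuing one RK4 step at a time; state shown every 10 steps (Δt=0.2):
t=0.200: state=(5.497)
t=0.400: state=(5.728)
t=0.600: state=(5.933)
t=0.800: state=(6.112)
t=1.000: state=(6.267)
t=1.200: state=(6.401)
t=1.400: state=(6.515)
t=1.600: state=(6.611)
t=1.800: state=(6.692)
t=2.000: state=(6.761)
t=2.200: state=(6.818)
t=2.400: state=(6.865)
t=2.600: state=(6.905)
t=2.800: state=(6.938)
t=3.000: state=(6.965)
t=3.200: state=(6.987)
t=3.280: state=(6.995)

(x) = (6.995)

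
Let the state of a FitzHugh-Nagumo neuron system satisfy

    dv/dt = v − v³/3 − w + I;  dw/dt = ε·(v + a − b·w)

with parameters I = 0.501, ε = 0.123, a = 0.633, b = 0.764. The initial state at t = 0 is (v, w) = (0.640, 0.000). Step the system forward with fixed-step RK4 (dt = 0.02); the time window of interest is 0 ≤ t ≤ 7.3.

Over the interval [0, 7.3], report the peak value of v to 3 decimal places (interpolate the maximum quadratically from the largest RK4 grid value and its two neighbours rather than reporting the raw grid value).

t=0.000: state=(0.640, 0.000)
step 1 (dt=0.02): k1=(1.054, 0.157), k2=(1.058, 0.158), k3=(1.058, 0.158), k4=(1.063, 0.159); state += dt/6·(k1+2k2+2k3+k4)
t=0.020: state=(0.661, 0.003)
t=0.040: state=(0.683, 0.006)
t=0.060: state=(0.704, 0.010)
continuing one RK4 step at a time; state shown every 25 steps (Δt=0.5):
t=0.500: state=(1.187, 0.093)
t=1.000: state=(1.590, 0.212)
t=1.500: state=(1.746, 0.341)
t=2.000: state=(1.763, 0.469)
t=2.500: state=(1.731, 0.591)
t=3.000: state=(1.682, 0.704)
t=3.500: state=(1.626, 0.809)
t=4.000: state=(1.567, 0.906)
t=4.500: state=(1.505, 0.995)
t=5.000: state=(1.441, 1.076)
t=5.500: state=(1.374, 1.149)
t=6.000: state=(1.302, 1.215)
t=6.500: state=(1.226, 1.273)
t=7.000: state=(1.142, 1.324)
t=7.300: state=(1.087, 1.350)
largest grid value and its neighbours: v(1.820)=1.76597, v(1.840)=1.76606, v(1.860)=1.76605
parabola through these three points peaks at t≈1.848 with v≈1.76607

max v = 1.766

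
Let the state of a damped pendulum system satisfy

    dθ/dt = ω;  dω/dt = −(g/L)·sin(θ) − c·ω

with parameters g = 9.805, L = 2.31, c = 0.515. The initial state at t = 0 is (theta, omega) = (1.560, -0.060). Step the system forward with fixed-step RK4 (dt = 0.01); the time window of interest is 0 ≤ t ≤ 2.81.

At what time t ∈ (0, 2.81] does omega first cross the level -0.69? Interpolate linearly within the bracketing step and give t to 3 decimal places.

t=0.000: state=(1.560, -0.060)
step 1 (dt=0.01): k1=(-0.060, -4.213), k2=(-0.081, -4.203), k3=(-0.081, -4.203), k4=(-0.102, -4.192); state += dt/6·(k1+2k2+2k3+k4)
t=0.010: state=(1.559, -0.102)
t=0.020: state=(1.558, -0.144)
t=0.030: state=(1.556, -0.185)
continuing one RK4 step at a time; state shown every 10 steps (Δt=0.1):
t=0.100: state=(1.533, -0.471)
t=0.150: state=(1.505, -0.668)
next step: t=0.160: state=(1.498, -0.707) — omega has crossed -0.69
linear interpolation between t=0.150 (-0.66788) and t=0.160 (-0.70668) → t≈0.156

t = 0.156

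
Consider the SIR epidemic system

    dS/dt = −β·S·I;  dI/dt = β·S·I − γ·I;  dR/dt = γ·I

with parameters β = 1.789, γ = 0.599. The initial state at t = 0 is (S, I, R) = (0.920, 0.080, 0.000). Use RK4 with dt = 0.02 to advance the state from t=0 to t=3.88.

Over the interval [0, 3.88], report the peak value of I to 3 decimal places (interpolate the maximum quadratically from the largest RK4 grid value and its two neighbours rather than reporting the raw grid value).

max I = 0.327

t=0.000: state=(0.920, 0.080, 0.000)
step 1 (dt=0.02): k1=(-0.132, 0.084, 0.048), k2=(-0.133, 0.084, 0.048), k3=(-0.133, 0.084, 0.048), k4=(-0.134, 0.085, 0.049); state += dt/6·(k1+2k2+2k3+k4)
t=0.020: state=(0.917, 0.082, 0.001)
t=0.040: state=(0.915, 0.083, 0.002)
t=0.060: state=(0.912, 0.085, 0.003)
continuing one RK4 step at a time; state shown every 10 steps (Δt=0.2):
t=0.200: state=(0.891, 0.098, 0.011)
t=0.400: state=(0.857, 0.119, 0.024)
t=0.600: state=(0.818, 0.143, 0.039)
t=0.800: state=(0.774, 0.168, 0.058)
t=1.000: state=(0.725, 0.195, 0.080)
t=1.200: state=(0.673, 0.222, 0.105)
t=1.400: state=(0.619, 0.248, 0.133)
t=1.600: state=(0.564, 0.272, 0.164)
t=1.800: state=(0.509, 0.293, 0.198)
t=2.000: state=(0.457, 0.309, 0.234)
t=2.200: state=(0.409, 0.320, 0.272)
t=2.400: state=(0.364, 0.326, 0.310)
t=2.600: state=(0.324, 0.327, 0.349)
t=2.800: state=(0.288, 0.323, 0.388)
t=3.000: state=(0.257, 0.316, 0.427)
t=3.200: state=(0.230, 0.306, 0.464)
t=3.400: state=(0.207, 0.293, 0.500)
t=3.600: state=(0.187, 0.279, 0.534)
t=3.800: state=(0.169, 0.264, 0.567)
t=3.880: state=(0.163, 0.258, 0.579)
largest grid value and its neighbours: I(2.520)=0.32671, I(2.540)=0.32675, I(2.560)=0.32673
parabola through these three points peaks at t≈2.544 with I≈0.32675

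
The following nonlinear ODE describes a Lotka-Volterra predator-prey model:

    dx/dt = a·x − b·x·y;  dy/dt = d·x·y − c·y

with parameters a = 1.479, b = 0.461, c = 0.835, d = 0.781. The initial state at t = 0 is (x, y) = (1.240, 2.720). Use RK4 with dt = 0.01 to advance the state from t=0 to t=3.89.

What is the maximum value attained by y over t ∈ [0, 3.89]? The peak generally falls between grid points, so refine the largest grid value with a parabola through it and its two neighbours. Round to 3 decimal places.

t=0.000: state=(1.240, 2.720)
step 1 (dt=0.01): k1=(0.279, 0.363), k2=(0.278, 0.366), k3=(0.278, 0.366), k4=(0.278, 0.369); state += dt/6·(k1+2k2+2k3+k4)
t=0.010: state=(1.243, 2.724)
t=0.020: state=(1.246, 2.727)
t=0.030: state=(1.248, 2.731)
continuing one RK4 step at a time; state shown every 20 steps (Δt=0.2):
t=0.200: state=(1.292, 2.805)
t=0.400: state=(1.335, 2.915)
t=0.600: state=(1.363, 3.046)
t=0.800: state=(1.375, 3.192)
t=1.000: state=(1.367, 3.347)
t=1.200: state=(1.340, 3.500)
t=1.400: state=(1.296, 3.639)
t=1.600: state=(1.238, 3.754)
t=1.800: state=(1.173, 3.835)
t=2.000: state=(1.104, 3.877)
t=2.200: state=(1.038, 3.878)
t=2.400: state=(0.977, 3.841)
t=2.600: state=(0.925, 3.770)
t=2.800: state=(0.882, 3.673)
t=3.000: state=(0.849, 3.558)
t=3.200: state=(0.827, 3.431)
t=3.400: state=(0.815, 3.300)
t=3.600: state=(0.813, 3.171)
t=3.800: state=(0.821, 3.048)
t=3.890: state=(0.827, 2.996)
largest grid value and its neighbours: y(2.090)=3.88280, y(2.100)=3.88290, y(2.110)=3.88290
parabola through these three points peaks at t≈2.105 with y≈3.88291

max y = 3.883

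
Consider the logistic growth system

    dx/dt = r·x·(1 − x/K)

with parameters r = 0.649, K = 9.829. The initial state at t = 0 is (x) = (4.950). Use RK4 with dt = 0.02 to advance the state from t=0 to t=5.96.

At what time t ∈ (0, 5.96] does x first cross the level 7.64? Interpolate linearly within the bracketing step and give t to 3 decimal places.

t=0.000: state=(4.950)
step 1 (dt=0.02): k1=(1.595), k2=(1.595), k3=(1.595), k4=(1.594); state += dt/6·(k1+2k2+2k3+k4)
t=0.020: state=(4.982)
t=0.040: state=(5.014)
t=0.060: state=(5.046)
continuing one RK4 step at a time; state shown every 10 steps (Δt=0.2):
t=0.200: state=(5.268)
t=0.400: state=(5.584)
t=0.600: state=(5.894)
t=0.800: state=(6.196)
t=1.000: state=(6.487)
t=1.200: state=(6.768)
t=1.400: state=(7.034)
t=1.600: state=(7.286)
t=1.800: state=(7.523)
t=1.900: state=(7.636)
next step: t=1.920: state=(7.658) — x has crossed 7.64
linear interpolation between t=1.900 (7.63590) and t=1.920 (7.65794) → t≈1.904

t = 1.904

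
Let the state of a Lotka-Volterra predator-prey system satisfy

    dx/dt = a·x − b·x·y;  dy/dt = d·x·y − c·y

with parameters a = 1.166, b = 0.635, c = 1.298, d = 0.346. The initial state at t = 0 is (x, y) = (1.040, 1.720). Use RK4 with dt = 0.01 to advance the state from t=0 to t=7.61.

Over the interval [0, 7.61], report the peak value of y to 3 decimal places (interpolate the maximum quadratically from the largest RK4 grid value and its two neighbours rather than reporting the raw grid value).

t=0.000: state=(1.040, 1.720)
step 1 (dt=0.01): k1=(0.077, -1.614), k2=(0.082, -1.606), k3=(0.082, -1.606), k4=(0.087, -1.598); state += dt/6·(k1+2k2+2k3+k4)
t=0.010: state=(1.041, 1.704)
t=0.020: state=(1.042, 1.688)
t=0.030: state=(1.043, 1.672)
continuing one RK4 step at a time; state shown every 25 steps (Δt=0.25):
t=0.250: state=(1.091, 1.363)
t=0.500: state=(1.203, 1.087)
t=0.750: state=(1.379, 0.879)
t=1.000: state=(1.627, 0.723)
t=1.250: state=(1.959, 0.610)
t=1.500: state=(2.396, 0.532)
t=1.750: state=(2.960, 0.484)
t=2.000: state=(3.676, 0.466)
t=2.250: state=(4.566, 0.480)
t=2.500: state=(5.640, 0.539)
t=2.750: state=(6.867, 0.669)
t=3.000: state=(8.117, 0.925)
t=3.250: state=(9.061, 1.411)
t=3.500: state=(9.111, 2.259)
t=3.750: state=(7.783, 3.424)
t=4.000: state=(5.553, 4.417)
t=4.250: state=(3.564, 4.713)
t=4.500: state=(2.305, 4.370)
t=4.750: state=(1.619, 3.731)
t=5.000: state=(1.266, 3.050)
t=5.250: state=(1.097, 2.440)
t=5.500: state=(1.039, 1.933)
t=5.750: state=(1.058, 1.529)
t=6.000: state=(1.140, 1.215)
t=6.250: state=(1.283, 0.975)
t=6.500: state=(1.494, 0.794)
t=6.750: state=(1.782, 0.661)
t=7.000: state=(2.165, 0.567)
t=7.250: state=(2.662, 0.504)
t=7.500: state=(3.299, 0.471)
t=7.610: state=(3.630, 0.466)
largest grid value and its neighbours: y(4.210)=4.71695, y(4.220)=4.71774, y(4.230)=4.71739
parabola through these three points peaks at t≈4.222 with y≈4.71776

max y = 4.718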